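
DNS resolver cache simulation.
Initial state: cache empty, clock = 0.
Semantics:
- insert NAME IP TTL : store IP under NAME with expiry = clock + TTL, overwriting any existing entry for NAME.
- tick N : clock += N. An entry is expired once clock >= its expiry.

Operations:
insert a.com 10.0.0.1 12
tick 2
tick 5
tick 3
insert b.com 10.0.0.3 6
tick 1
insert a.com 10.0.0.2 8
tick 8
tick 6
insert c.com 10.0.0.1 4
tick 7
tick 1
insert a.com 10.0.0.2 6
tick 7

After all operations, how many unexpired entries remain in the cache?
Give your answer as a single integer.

Answer: 0

Derivation:
Op 1: insert a.com -> 10.0.0.1 (expiry=0+12=12). clock=0
Op 2: tick 2 -> clock=2.
Op 3: tick 5 -> clock=7.
Op 4: tick 3 -> clock=10.
Op 5: insert b.com -> 10.0.0.3 (expiry=10+6=16). clock=10
Op 6: tick 1 -> clock=11.
Op 7: insert a.com -> 10.0.0.2 (expiry=11+8=19). clock=11
Op 8: tick 8 -> clock=19. purged={a.com,b.com}
Op 9: tick 6 -> clock=25.
Op 10: insert c.com -> 10.0.0.1 (expiry=25+4=29). clock=25
Op 11: tick 7 -> clock=32. purged={c.com}
Op 12: tick 1 -> clock=33.
Op 13: insert a.com -> 10.0.0.2 (expiry=33+6=39). clock=33
Op 14: tick 7 -> clock=40. purged={a.com}
Final cache (unexpired): {} -> size=0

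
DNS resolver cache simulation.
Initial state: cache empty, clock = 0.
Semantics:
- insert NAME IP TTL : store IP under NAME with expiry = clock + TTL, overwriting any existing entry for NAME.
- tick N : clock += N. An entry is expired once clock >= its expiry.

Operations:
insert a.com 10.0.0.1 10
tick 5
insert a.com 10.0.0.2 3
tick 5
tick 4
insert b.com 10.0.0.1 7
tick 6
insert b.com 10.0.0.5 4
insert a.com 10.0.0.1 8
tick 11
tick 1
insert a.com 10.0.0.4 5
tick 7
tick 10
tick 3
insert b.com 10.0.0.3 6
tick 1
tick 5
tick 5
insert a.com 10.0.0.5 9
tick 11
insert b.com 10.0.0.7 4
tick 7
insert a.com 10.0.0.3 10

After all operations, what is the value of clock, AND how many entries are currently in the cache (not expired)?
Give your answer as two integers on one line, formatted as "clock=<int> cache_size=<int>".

Answer: clock=81 cache_size=1

Derivation:
Op 1: insert a.com -> 10.0.0.1 (expiry=0+10=10). clock=0
Op 2: tick 5 -> clock=5.
Op 3: insert a.com -> 10.0.0.2 (expiry=5+3=8). clock=5
Op 4: tick 5 -> clock=10. purged={a.com}
Op 5: tick 4 -> clock=14.
Op 6: insert b.com -> 10.0.0.1 (expiry=14+7=21). clock=14
Op 7: tick 6 -> clock=20.
Op 8: insert b.com -> 10.0.0.5 (expiry=20+4=24). clock=20
Op 9: insert a.com -> 10.0.0.1 (expiry=20+8=28). clock=20
Op 10: tick 11 -> clock=31. purged={a.com,b.com}
Op 11: tick 1 -> clock=32.
Op 12: insert a.com -> 10.0.0.4 (expiry=32+5=37). clock=32
Op 13: tick 7 -> clock=39. purged={a.com}
Op 14: tick 10 -> clock=49.
Op 15: tick 3 -> clock=52.
Op 16: insert b.com -> 10.0.0.3 (expiry=52+6=58). clock=52
Op 17: tick 1 -> clock=53.
Op 18: tick 5 -> clock=58. purged={b.com}
Op 19: tick 5 -> clock=63.
Op 20: insert a.com -> 10.0.0.5 (expiry=63+9=72). clock=63
Op 21: tick 11 -> clock=74. purged={a.com}
Op 22: insert b.com -> 10.0.0.7 (expiry=74+4=78). clock=74
Op 23: tick 7 -> clock=81. purged={b.com}
Op 24: insert a.com -> 10.0.0.3 (expiry=81+10=91). clock=81
Final clock = 81
Final cache (unexpired): {a.com} -> size=1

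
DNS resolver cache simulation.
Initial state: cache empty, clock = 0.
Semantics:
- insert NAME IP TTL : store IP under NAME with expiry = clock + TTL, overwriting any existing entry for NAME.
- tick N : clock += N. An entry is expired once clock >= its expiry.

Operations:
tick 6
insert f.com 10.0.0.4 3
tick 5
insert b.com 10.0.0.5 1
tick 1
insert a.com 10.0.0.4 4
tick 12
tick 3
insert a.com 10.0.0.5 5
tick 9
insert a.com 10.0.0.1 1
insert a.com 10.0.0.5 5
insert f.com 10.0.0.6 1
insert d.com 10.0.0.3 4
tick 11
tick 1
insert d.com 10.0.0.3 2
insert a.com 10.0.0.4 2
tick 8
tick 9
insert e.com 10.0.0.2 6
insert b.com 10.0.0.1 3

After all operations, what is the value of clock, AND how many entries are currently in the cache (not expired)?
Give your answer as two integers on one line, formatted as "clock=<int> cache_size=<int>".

Answer: clock=65 cache_size=2

Derivation:
Op 1: tick 6 -> clock=6.
Op 2: insert f.com -> 10.0.0.4 (expiry=6+3=9). clock=6
Op 3: tick 5 -> clock=11. purged={f.com}
Op 4: insert b.com -> 10.0.0.5 (expiry=11+1=12). clock=11
Op 5: tick 1 -> clock=12. purged={b.com}
Op 6: insert a.com -> 10.0.0.4 (expiry=12+4=16). clock=12
Op 7: tick 12 -> clock=24. purged={a.com}
Op 8: tick 3 -> clock=27.
Op 9: insert a.com -> 10.0.0.5 (expiry=27+5=32). clock=27
Op 10: tick 9 -> clock=36. purged={a.com}
Op 11: insert a.com -> 10.0.0.1 (expiry=36+1=37). clock=36
Op 12: insert a.com -> 10.0.0.5 (expiry=36+5=41). clock=36
Op 13: insert f.com -> 10.0.0.6 (expiry=36+1=37). clock=36
Op 14: insert d.com -> 10.0.0.3 (expiry=36+4=40). clock=36
Op 15: tick 11 -> clock=47. purged={a.com,d.com,f.com}
Op 16: tick 1 -> clock=48.
Op 17: insert d.com -> 10.0.0.3 (expiry=48+2=50). clock=48
Op 18: insert a.com -> 10.0.0.4 (expiry=48+2=50). clock=48
Op 19: tick 8 -> clock=56. purged={a.com,d.com}
Op 20: tick 9 -> clock=65.
Op 21: insert e.com -> 10.0.0.2 (expiry=65+6=71). clock=65
Op 22: insert b.com -> 10.0.0.1 (expiry=65+3=68). clock=65
Final clock = 65
Final cache (unexpired): {b.com,e.com} -> size=2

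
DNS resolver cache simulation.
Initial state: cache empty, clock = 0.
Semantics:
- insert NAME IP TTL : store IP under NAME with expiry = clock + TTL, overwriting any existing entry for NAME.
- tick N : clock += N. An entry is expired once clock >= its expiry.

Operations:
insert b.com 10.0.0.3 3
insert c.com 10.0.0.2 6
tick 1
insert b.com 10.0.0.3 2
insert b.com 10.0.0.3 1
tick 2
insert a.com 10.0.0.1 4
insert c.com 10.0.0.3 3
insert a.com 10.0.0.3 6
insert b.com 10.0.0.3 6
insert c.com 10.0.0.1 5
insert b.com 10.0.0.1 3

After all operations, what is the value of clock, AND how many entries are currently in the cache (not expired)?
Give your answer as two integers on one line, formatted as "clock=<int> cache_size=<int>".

Answer: clock=3 cache_size=3

Derivation:
Op 1: insert b.com -> 10.0.0.3 (expiry=0+3=3). clock=0
Op 2: insert c.com -> 10.0.0.2 (expiry=0+6=6). clock=0
Op 3: tick 1 -> clock=1.
Op 4: insert b.com -> 10.0.0.3 (expiry=1+2=3). clock=1
Op 5: insert b.com -> 10.0.0.3 (expiry=1+1=2). clock=1
Op 6: tick 2 -> clock=3. purged={b.com}
Op 7: insert a.com -> 10.0.0.1 (expiry=3+4=7). clock=3
Op 8: insert c.com -> 10.0.0.3 (expiry=3+3=6). clock=3
Op 9: insert a.com -> 10.0.0.3 (expiry=3+6=9). clock=3
Op 10: insert b.com -> 10.0.0.3 (expiry=3+6=9). clock=3
Op 11: insert c.com -> 10.0.0.1 (expiry=3+5=8). clock=3
Op 12: insert b.com -> 10.0.0.1 (expiry=3+3=6). clock=3
Final clock = 3
Final cache (unexpired): {a.com,b.com,c.com} -> size=3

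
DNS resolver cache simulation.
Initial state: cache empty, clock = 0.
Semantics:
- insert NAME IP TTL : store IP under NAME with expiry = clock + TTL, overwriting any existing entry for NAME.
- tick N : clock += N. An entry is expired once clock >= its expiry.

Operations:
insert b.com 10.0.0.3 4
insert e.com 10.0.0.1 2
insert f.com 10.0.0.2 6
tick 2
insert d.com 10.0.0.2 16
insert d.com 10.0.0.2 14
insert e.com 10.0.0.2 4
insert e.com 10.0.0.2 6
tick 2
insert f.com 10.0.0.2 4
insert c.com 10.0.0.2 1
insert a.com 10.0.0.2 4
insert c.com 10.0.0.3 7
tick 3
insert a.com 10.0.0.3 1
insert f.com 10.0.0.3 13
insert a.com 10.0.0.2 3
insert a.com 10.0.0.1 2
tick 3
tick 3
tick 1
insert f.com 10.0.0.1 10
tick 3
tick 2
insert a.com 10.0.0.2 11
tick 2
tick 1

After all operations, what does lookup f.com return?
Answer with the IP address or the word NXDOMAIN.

Answer: 10.0.0.1

Derivation:
Op 1: insert b.com -> 10.0.0.3 (expiry=0+4=4). clock=0
Op 2: insert e.com -> 10.0.0.1 (expiry=0+2=2). clock=0
Op 3: insert f.com -> 10.0.0.2 (expiry=0+6=6). clock=0
Op 4: tick 2 -> clock=2. purged={e.com}
Op 5: insert d.com -> 10.0.0.2 (expiry=2+16=18). clock=2
Op 6: insert d.com -> 10.0.0.2 (expiry=2+14=16). clock=2
Op 7: insert e.com -> 10.0.0.2 (expiry=2+4=6). clock=2
Op 8: insert e.com -> 10.0.0.2 (expiry=2+6=8). clock=2
Op 9: tick 2 -> clock=4. purged={b.com}
Op 10: insert f.com -> 10.0.0.2 (expiry=4+4=8). clock=4
Op 11: insert c.com -> 10.0.0.2 (expiry=4+1=5). clock=4
Op 12: insert a.com -> 10.0.0.2 (expiry=4+4=8). clock=4
Op 13: insert c.com -> 10.0.0.3 (expiry=4+7=11). clock=4
Op 14: tick 3 -> clock=7.
Op 15: insert a.com -> 10.0.0.3 (expiry=7+1=8). clock=7
Op 16: insert f.com -> 10.0.0.3 (expiry=7+13=20). clock=7
Op 17: insert a.com -> 10.0.0.2 (expiry=7+3=10). clock=7
Op 18: insert a.com -> 10.0.0.1 (expiry=7+2=9). clock=7
Op 19: tick 3 -> clock=10. purged={a.com,e.com}
Op 20: tick 3 -> clock=13. purged={c.com}
Op 21: tick 1 -> clock=14.
Op 22: insert f.com -> 10.0.0.1 (expiry=14+10=24). clock=14
Op 23: tick 3 -> clock=17. purged={d.com}
Op 24: tick 2 -> clock=19.
Op 25: insert a.com -> 10.0.0.2 (expiry=19+11=30). clock=19
Op 26: tick 2 -> clock=21.
Op 27: tick 1 -> clock=22.
lookup f.com: present, ip=10.0.0.1 expiry=24 > clock=22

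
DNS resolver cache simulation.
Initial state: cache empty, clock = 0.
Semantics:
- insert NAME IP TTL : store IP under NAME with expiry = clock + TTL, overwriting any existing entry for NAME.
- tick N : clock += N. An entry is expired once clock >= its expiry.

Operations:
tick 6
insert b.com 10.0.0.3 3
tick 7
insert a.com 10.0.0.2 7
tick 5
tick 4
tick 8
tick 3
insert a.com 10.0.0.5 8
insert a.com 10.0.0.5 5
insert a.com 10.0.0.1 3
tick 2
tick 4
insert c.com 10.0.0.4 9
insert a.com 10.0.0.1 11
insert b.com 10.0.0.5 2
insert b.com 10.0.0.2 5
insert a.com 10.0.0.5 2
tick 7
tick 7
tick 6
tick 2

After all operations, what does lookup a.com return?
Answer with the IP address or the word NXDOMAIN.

Op 1: tick 6 -> clock=6.
Op 2: insert b.com -> 10.0.0.3 (expiry=6+3=9). clock=6
Op 3: tick 7 -> clock=13. purged={b.com}
Op 4: insert a.com -> 10.0.0.2 (expiry=13+7=20). clock=13
Op 5: tick 5 -> clock=18.
Op 6: tick 4 -> clock=22. purged={a.com}
Op 7: tick 8 -> clock=30.
Op 8: tick 3 -> clock=33.
Op 9: insert a.com -> 10.0.0.5 (expiry=33+8=41). clock=33
Op 10: insert a.com -> 10.0.0.5 (expiry=33+5=38). clock=33
Op 11: insert a.com -> 10.0.0.1 (expiry=33+3=36). clock=33
Op 12: tick 2 -> clock=35.
Op 13: tick 4 -> clock=39. purged={a.com}
Op 14: insert c.com -> 10.0.0.4 (expiry=39+9=48). clock=39
Op 15: insert a.com -> 10.0.0.1 (expiry=39+11=50). clock=39
Op 16: insert b.com -> 10.0.0.5 (expiry=39+2=41). clock=39
Op 17: insert b.com -> 10.0.0.2 (expiry=39+5=44). clock=39
Op 18: insert a.com -> 10.0.0.5 (expiry=39+2=41). clock=39
Op 19: tick 7 -> clock=46. purged={a.com,b.com}
Op 20: tick 7 -> clock=53. purged={c.com}
Op 21: tick 6 -> clock=59.
Op 22: tick 2 -> clock=61.
lookup a.com: not in cache (expired or never inserted)

Answer: NXDOMAIN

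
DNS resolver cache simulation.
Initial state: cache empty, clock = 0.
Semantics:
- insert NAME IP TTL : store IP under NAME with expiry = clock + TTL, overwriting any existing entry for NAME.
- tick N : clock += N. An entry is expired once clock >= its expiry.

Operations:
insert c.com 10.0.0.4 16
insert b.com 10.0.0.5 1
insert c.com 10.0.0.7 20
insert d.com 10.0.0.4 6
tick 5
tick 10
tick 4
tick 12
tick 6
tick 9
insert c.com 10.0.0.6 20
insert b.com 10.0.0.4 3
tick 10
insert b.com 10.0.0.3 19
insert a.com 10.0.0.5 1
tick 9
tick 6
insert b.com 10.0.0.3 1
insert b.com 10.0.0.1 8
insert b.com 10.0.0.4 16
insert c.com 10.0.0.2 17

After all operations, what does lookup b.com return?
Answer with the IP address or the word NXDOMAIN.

Op 1: insert c.com -> 10.0.0.4 (expiry=0+16=16). clock=0
Op 2: insert b.com -> 10.0.0.5 (expiry=0+1=1). clock=0
Op 3: insert c.com -> 10.0.0.7 (expiry=0+20=20). clock=0
Op 4: insert d.com -> 10.0.0.4 (expiry=0+6=6). clock=0
Op 5: tick 5 -> clock=5. purged={b.com}
Op 6: tick 10 -> clock=15. purged={d.com}
Op 7: tick 4 -> clock=19.
Op 8: tick 12 -> clock=31. purged={c.com}
Op 9: tick 6 -> clock=37.
Op 10: tick 9 -> clock=46.
Op 11: insert c.com -> 10.0.0.6 (expiry=46+20=66). clock=46
Op 12: insert b.com -> 10.0.0.4 (expiry=46+3=49). clock=46
Op 13: tick 10 -> clock=56. purged={b.com}
Op 14: insert b.com -> 10.0.0.3 (expiry=56+19=75). clock=56
Op 15: insert a.com -> 10.0.0.5 (expiry=56+1=57). clock=56
Op 16: tick 9 -> clock=65. purged={a.com}
Op 17: tick 6 -> clock=71. purged={c.com}
Op 18: insert b.com -> 10.0.0.3 (expiry=71+1=72). clock=71
Op 19: insert b.com -> 10.0.0.1 (expiry=71+8=79). clock=71
Op 20: insert b.com -> 10.0.0.4 (expiry=71+16=87). clock=71
Op 21: insert c.com -> 10.0.0.2 (expiry=71+17=88). clock=71
lookup b.com: present, ip=10.0.0.4 expiry=87 > clock=71

Answer: 10.0.0.4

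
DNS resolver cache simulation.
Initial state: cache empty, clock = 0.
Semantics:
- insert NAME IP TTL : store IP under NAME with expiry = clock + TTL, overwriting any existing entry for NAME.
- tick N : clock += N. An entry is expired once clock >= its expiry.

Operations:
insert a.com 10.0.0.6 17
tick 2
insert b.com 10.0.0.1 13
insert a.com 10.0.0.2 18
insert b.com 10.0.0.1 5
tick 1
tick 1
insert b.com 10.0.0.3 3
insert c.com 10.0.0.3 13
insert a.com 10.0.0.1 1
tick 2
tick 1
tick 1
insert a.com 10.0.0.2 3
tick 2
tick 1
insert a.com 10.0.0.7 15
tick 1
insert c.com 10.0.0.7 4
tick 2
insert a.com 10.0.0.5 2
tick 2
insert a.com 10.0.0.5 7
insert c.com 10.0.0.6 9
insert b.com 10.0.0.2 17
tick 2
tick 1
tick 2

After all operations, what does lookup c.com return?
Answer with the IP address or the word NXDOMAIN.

Op 1: insert a.com -> 10.0.0.6 (expiry=0+17=17). clock=0
Op 2: tick 2 -> clock=2.
Op 3: insert b.com -> 10.0.0.1 (expiry=2+13=15). clock=2
Op 4: insert a.com -> 10.0.0.2 (expiry=2+18=20). clock=2
Op 5: insert b.com -> 10.0.0.1 (expiry=2+5=7). clock=2
Op 6: tick 1 -> clock=3.
Op 7: tick 1 -> clock=4.
Op 8: insert b.com -> 10.0.0.3 (expiry=4+3=7). clock=4
Op 9: insert c.com -> 10.0.0.3 (expiry=4+13=17). clock=4
Op 10: insert a.com -> 10.0.0.1 (expiry=4+1=5). clock=4
Op 11: tick 2 -> clock=6. purged={a.com}
Op 12: tick 1 -> clock=7. purged={b.com}
Op 13: tick 1 -> clock=8.
Op 14: insert a.com -> 10.0.0.2 (expiry=8+3=11). clock=8
Op 15: tick 2 -> clock=10.
Op 16: tick 1 -> clock=11. purged={a.com}
Op 17: insert a.com -> 10.0.0.7 (expiry=11+15=26). clock=11
Op 18: tick 1 -> clock=12.
Op 19: insert c.com -> 10.0.0.7 (expiry=12+4=16). clock=12
Op 20: tick 2 -> clock=14.
Op 21: insert a.com -> 10.0.0.5 (expiry=14+2=16). clock=14
Op 22: tick 2 -> clock=16. purged={a.com,c.com}
Op 23: insert a.com -> 10.0.0.5 (expiry=16+7=23). clock=16
Op 24: insert c.com -> 10.0.0.6 (expiry=16+9=25). clock=16
Op 25: insert b.com -> 10.0.0.2 (expiry=16+17=33). clock=16
Op 26: tick 2 -> clock=18.
Op 27: tick 1 -> clock=19.
Op 28: tick 2 -> clock=21.
lookup c.com: present, ip=10.0.0.6 expiry=25 > clock=21

Answer: 10.0.0.6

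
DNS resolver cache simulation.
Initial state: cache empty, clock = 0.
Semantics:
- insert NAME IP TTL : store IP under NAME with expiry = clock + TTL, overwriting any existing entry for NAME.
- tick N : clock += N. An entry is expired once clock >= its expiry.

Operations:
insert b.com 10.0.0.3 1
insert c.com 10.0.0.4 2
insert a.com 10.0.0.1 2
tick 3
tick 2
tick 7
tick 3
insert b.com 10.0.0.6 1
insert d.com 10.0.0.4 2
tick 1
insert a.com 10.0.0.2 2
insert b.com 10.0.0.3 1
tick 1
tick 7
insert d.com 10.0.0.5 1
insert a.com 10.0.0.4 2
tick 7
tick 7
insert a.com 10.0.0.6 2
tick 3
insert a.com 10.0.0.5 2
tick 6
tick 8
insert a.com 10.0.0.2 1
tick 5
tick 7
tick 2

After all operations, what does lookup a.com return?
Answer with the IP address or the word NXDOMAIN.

Op 1: insert b.com -> 10.0.0.3 (expiry=0+1=1). clock=0
Op 2: insert c.com -> 10.0.0.4 (expiry=0+2=2). clock=0
Op 3: insert a.com -> 10.0.0.1 (expiry=0+2=2). clock=0
Op 4: tick 3 -> clock=3. purged={a.com,b.com,c.com}
Op 5: tick 2 -> clock=5.
Op 6: tick 7 -> clock=12.
Op 7: tick 3 -> clock=15.
Op 8: insert b.com -> 10.0.0.6 (expiry=15+1=16). clock=15
Op 9: insert d.com -> 10.0.0.4 (expiry=15+2=17). clock=15
Op 10: tick 1 -> clock=16. purged={b.com}
Op 11: insert a.com -> 10.0.0.2 (expiry=16+2=18). clock=16
Op 12: insert b.com -> 10.0.0.3 (expiry=16+1=17). clock=16
Op 13: tick 1 -> clock=17. purged={b.com,d.com}
Op 14: tick 7 -> clock=24. purged={a.com}
Op 15: insert d.com -> 10.0.0.5 (expiry=24+1=25). clock=24
Op 16: insert a.com -> 10.0.0.4 (expiry=24+2=26). clock=24
Op 17: tick 7 -> clock=31. purged={a.com,d.com}
Op 18: tick 7 -> clock=38.
Op 19: insert a.com -> 10.0.0.6 (expiry=38+2=40). clock=38
Op 20: tick 3 -> clock=41. purged={a.com}
Op 21: insert a.com -> 10.0.0.5 (expiry=41+2=43). clock=41
Op 22: tick 6 -> clock=47. purged={a.com}
Op 23: tick 8 -> clock=55.
Op 24: insert a.com -> 10.0.0.2 (expiry=55+1=56). clock=55
Op 25: tick 5 -> clock=60. purged={a.com}
Op 26: tick 7 -> clock=67.
Op 27: tick 2 -> clock=69.
lookup a.com: not in cache (expired or never inserted)

Answer: NXDOMAIN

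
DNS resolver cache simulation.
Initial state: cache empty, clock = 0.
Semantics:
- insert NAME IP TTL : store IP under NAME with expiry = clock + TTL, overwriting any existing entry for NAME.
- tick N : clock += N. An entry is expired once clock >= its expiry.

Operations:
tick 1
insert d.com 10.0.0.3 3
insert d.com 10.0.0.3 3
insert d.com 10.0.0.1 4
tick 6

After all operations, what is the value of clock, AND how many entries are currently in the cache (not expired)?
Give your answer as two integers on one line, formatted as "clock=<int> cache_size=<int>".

Op 1: tick 1 -> clock=1.
Op 2: insert d.com -> 10.0.0.3 (expiry=1+3=4). clock=1
Op 3: insert d.com -> 10.0.0.3 (expiry=1+3=4). clock=1
Op 4: insert d.com -> 10.0.0.1 (expiry=1+4=5). clock=1
Op 5: tick 6 -> clock=7. purged={d.com}
Final clock = 7
Final cache (unexpired): {} -> size=0

Answer: clock=7 cache_size=0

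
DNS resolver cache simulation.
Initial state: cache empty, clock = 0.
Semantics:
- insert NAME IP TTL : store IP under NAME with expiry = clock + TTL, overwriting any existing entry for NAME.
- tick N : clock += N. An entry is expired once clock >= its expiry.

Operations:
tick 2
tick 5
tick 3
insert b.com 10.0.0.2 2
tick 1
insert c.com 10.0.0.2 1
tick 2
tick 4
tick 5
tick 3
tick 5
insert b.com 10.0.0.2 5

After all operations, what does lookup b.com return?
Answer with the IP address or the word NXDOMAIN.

Op 1: tick 2 -> clock=2.
Op 2: tick 5 -> clock=7.
Op 3: tick 3 -> clock=10.
Op 4: insert b.com -> 10.0.0.2 (expiry=10+2=12). clock=10
Op 5: tick 1 -> clock=11.
Op 6: insert c.com -> 10.0.0.2 (expiry=11+1=12). clock=11
Op 7: tick 2 -> clock=13. purged={b.com,c.com}
Op 8: tick 4 -> clock=17.
Op 9: tick 5 -> clock=22.
Op 10: tick 3 -> clock=25.
Op 11: tick 5 -> clock=30.
Op 12: insert b.com -> 10.0.0.2 (expiry=30+5=35). clock=30
lookup b.com: present, ip=10.0.0.2 expiry=35 > clock=30

Answer: 10.0.0.2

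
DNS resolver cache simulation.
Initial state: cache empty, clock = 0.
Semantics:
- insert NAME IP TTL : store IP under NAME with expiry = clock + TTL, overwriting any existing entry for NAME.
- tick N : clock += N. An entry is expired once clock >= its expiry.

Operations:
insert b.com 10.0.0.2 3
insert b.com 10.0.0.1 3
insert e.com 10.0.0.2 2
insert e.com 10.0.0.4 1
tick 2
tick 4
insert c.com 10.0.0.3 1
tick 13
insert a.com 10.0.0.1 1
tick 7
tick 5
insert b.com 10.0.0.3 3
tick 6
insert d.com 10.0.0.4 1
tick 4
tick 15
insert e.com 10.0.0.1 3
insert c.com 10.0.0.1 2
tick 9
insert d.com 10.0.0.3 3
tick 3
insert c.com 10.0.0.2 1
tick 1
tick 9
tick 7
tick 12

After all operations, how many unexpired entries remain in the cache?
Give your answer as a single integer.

Answer: 0

Derivation:
Op 1: insert b.com -> 10.0.0.2 (expiry=0+3=3). clock=0
Op 2: insert b.com -> 10.0.0.1 (expiry=0+3=3). clock=0
Op 3: insert e.com -> 10.0.0.2 (expiry=0+2=2). clock=0
Op 4: insert e.com -> 10.0.0.4 (expiry=0+1=1). clock=0
Op 5: tick 2 -> clock=2. purged={e.com}
Op 6: tick 4 -> clock=6. purged={b.com}
Op 7: insert c.com -> 10.0.0.3 (expiry=6+1=7). clock=6
Op 8: tick 13 -> clock=19. purged={c.com}
Op 9: insert a.com -> 10.0.0.1 (expiry=19+1=20). clock=19
Op 10: tick 7 -> clock=26. purged={a.com}
Op 11: tick 5 -> clock=31.
Op 12: insert b.com -> 10.0.0.3 (expiry=31+3=34). clock=31
Op 13: tick 6 -> clock=37. purged={b.com}
Op 14: insert d.com -> 10.0.0.4 (expiry=37+1=38). clock=37
Op 15: tick 4 -> clock=41. purged={d.com}
Op 16: tick 15 -> clock=56.
Op 17: insert e.com -> 10.0.0.1 (expiry=56+3=59). clock=56
Op 18: insert c.com -> 10.0.0.1 (expiry=56+2=58). clock=56
Op 19: tick 9 -> clock=65. purged={c.com,e.com}
Op 20: insert d.com -> 10.0.0.3 (expiry=65+3=68). clock=65
Op 21: tick 3 -> clock=68. purged={d.com}
Op 22: insert c.com -> 10.0.0.2 (expiry=68+1=69). clock=68
Op 23: tick 1 -> clock=69. purged={c.com}
Op 24: tick 9 -> clock=78.
Op 25: tick 7 -> clock=85.
Op 26: tick 12 -> clock=97.
Final cache (unexpired): {} -> size=0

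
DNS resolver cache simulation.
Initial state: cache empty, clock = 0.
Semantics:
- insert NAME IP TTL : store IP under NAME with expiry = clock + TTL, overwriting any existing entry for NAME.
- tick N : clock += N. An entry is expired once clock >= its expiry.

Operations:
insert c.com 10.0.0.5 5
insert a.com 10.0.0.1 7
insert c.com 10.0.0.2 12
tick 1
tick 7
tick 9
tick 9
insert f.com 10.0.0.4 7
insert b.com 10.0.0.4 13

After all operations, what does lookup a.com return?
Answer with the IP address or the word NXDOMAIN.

Op 1: insert c.com -> 10.0.0.5 (expiry=0+5=5). clock=0
Op 2: insert a.com -> 10.0.0.1 (expiry=0+7=7). clock=0
Op 3: insert c.com -> 10.0.0.2 (expiry=0+12=12). clock=0
Op 4: tick 1 -> clock=1.
Op 5: tick 7 -> clock=8. purged={a.com}
Op 6: tick 9 -> clock=17. purged={c.com}
Op 7: tick 9 -> clock=26.
Op 8: insert f.com -> 10.0.0.4 (expiry=26+7=33). clock=26
Op 9: insert b.com -> 10.0.0.4 (expiry=26+13=39). clock=26
lookup a.com: not in cache (expired or never inserted)

Answer: NXDOMAIN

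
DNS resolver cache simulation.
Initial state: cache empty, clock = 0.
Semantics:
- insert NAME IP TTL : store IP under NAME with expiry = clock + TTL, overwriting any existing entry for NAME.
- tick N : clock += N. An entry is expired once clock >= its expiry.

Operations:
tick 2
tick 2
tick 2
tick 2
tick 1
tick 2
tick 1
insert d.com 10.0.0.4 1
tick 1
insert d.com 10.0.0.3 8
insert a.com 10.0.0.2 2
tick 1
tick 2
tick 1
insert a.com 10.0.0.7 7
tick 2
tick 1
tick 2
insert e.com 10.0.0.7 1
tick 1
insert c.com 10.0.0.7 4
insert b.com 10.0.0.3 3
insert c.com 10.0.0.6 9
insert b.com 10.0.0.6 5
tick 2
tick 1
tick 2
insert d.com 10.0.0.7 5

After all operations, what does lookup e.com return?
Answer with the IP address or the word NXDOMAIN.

Op 1: tick 2 -> clock=2.
Op 2: tick 2 -> clock=4.
Op 3: tick 2 -> clock=6.
Op 4: tick 2 -> clock=8.
Op 5: tick 1 -> clock=9.
Op 6: tick 2 -> clock=11.
Op 7: tick 1 -> clock=12.
Op 8: insert d.com -> 10.0.0.4 (expiry=12+1=13). clock=12
Op 9: tick 1 -> clock=13. purged={d.com}
Op 10: insert d.com -> 10.0.0.3 (expiry=13+8=21). clock=13
Op 11: insert a.com -> 10.0.0.2 (expiry=13+2=15). clock=13
Op 12: tick 1 -> clock=14.
Op 13: tick 2 -> clock=16. purged={a.com}
Op 14: tick 1 -> clock=17.
Op 15: insert a.com -> 10.0.0.7 (expiry=17+7=24). clock=17
Op 16: tick 2 -> clock=19.
Op 17: tick 1 -> clock=20.
Op 18: tick 2 -> clock=22. purged={d.com}
Op 19: insert e.com -> 10.0.0.7 (expiry=22+1=23). clock=22
Op 20: tick 1 -> clock=23. purged={e.com}
Op 21: insert c.com -> 10.0.0.7 (expiry=23+4=27). clock=23
Op 22: insert b.com -> 10.0.0.3 (expiry=23+3=26). clock=23
Op 23: insert c.com -> 10.0.0.6 (expiry=23+9=32). clock=23
Op 24: insert b.com -> 10.0.0.6 (expiry=23+5=28). clock=23
Op 25: tick 2 -> clock=25. purged={a.com}
Op 26: tick 1 -> clock=26.
Op 27: tick 2 -> clock=28. purged={b.com}
Op 28: insert d.com -> 10.0.0.7 (expiry=28+5=33). clock=28
lookup e.com: not in cache (expired or never inserted)

Answer: NXDOMAIN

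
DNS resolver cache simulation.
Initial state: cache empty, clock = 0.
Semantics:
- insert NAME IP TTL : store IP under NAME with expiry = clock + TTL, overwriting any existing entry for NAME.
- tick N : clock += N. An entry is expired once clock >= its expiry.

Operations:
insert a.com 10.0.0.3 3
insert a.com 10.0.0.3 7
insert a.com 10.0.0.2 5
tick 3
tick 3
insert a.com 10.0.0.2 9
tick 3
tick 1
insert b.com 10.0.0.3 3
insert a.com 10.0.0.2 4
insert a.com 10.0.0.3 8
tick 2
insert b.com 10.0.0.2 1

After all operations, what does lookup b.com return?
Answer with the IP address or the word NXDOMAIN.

Answer: 10.0.0.2

Derivation:
Op 1: insert a.com -> 10.0.0.3 (expiry=0+3=3). clock=0
Op 2: insert a.com -> 10.0.0.3 (expiry=0+7=7). clock=0
Op 3: insert a.com -> 10.0.0.2 (expiry=0+5=5). clock=0
Op 4: tick 3 -> clock=3.
Op 5: tick 3 -> clock=6. purged={a.com}
Op 6: insert a.com -> 10.0.0.2 (expiry=6+9=15). clock=6
Op 7: tick 3 -> clock=9.
Op 8: tick 1 -> clock=10.
Op 9: insert b.com -> 10.0.0.3 (expiry=10+3=13). clock=10
Op 10: insert a.com -> 10.0.0.2 (expiry=10+4=14). clock=10
Op 11: insert a.com -> 10.0.0.3 (expiry=10+8=18). clock=10
Op 12: tick 2 -> clock=12.
Op 13: insert b.com -> 10.0.0.2 (expiry=12+1=13). clock=12
lookup b.com: present, ip=10.0.0.2 expiry=13 > clock=12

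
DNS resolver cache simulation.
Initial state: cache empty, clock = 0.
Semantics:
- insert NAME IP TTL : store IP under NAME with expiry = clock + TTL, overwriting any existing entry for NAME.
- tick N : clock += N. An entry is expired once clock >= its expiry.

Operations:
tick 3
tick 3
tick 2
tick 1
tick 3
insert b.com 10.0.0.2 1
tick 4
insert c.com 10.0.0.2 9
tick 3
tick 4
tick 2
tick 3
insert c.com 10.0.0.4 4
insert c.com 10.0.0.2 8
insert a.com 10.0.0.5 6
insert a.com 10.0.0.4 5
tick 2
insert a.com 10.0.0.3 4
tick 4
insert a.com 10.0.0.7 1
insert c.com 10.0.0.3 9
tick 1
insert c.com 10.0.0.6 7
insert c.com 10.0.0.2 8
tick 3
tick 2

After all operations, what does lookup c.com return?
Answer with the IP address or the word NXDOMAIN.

Answer: 10.0.0.2

Derivation:
Op 1: tick 3 -> clock=3.
Op 2: tick 3 -> clock=6.
Op 3: tick 2 -> clock=8.
Op 4: tick 1 -> clock=9.
Op 5: tick 3 -> clock=12.
Op 6: insert b.com -> 10.0.0.2 (expiry=12+1=13). clock=12
Op 7: tick 4 -> clock=16. purged={b.com}
Op 8: insert c.com -> 10.0.0.2 (expiry=16+9=25). clock=16
Op 9: tick 3 -> clock=19.
Op 10: tick 4 -> clock=23.
Op 11: tick 2 -> clock=25. purged={c.com}
Op 12: tick 3 -> clock=28.
Op 13: insert c.com -> 10.0.0.4 (expiry=28+4=32). clock=28
Op 14: insert c.com -> 10.0.0.2 (expiry=28+8=36). clock=28
Op 15: insert a.com -> 10.0.0.5 (expiry=28+6=34). clock=28
Op 16: insert a.com -> 10.0.0.4 (expiry=28+5=33). clock=28
Op 17: tick 2 -> clock=30.
Op 18: insert a.com -> 10.0.0.3 (expiry=30+4=34). clock=30
Op 19: tick 4 -> clock=34. purged={a.com}
Op 20: insert a.com -> 10.0.0.7 (expiry=34+1=35). clock=34
Op 21: insert c.com -> 10.0.0.3 (expiry=34+9=43). clock=34
Op 22: tick 1 -> clock=35. purged={a.com}
Op 23: insert c.com -> 10.0.0.6 (expiry=35+7=42). clock=35
Op 24: insert c.com -> 10.0.0.2 (expiry=35+8=43). clock=35
Op 25: tick 3 -> clock=38.
Op 26: tick 2 -> clock=40.
lookup c.com: present, ip=10.0.0.2 expiry=43 > clock=40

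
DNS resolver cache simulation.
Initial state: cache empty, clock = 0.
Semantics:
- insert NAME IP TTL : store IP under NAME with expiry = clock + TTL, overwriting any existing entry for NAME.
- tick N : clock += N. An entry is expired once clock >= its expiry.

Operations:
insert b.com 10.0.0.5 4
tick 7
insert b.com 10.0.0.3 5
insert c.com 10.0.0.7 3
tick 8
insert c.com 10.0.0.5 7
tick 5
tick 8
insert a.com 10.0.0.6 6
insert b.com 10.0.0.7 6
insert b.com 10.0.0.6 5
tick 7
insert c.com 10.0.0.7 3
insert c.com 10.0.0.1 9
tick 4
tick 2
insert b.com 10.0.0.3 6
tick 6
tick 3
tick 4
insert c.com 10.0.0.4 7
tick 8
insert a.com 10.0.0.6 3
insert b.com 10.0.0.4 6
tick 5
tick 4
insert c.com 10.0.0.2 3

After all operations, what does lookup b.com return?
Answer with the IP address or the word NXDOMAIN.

Op 1: insert b.com -> 10.0.0.5 (expiry=0+4=4). clock=0
Op 2: tick 7 -> clock=7. purged={b.com}
Op 3: insert b.com -> 10.0.0.3 (expiry=7+5=12). clock=7
Op 4: insert c.com -> 10.0.0.7 (expiry=7+3=10). clock=7
Op 5: tick 8 -> clock=15. purged={b.com,c.com}
Op 6: insert c.com -> 10.0.0.5 (expiry=15+7=22). clock=15
Op 7: tick 5 -> clock=20.
Op 8: tick 8 -> clock=28. purged={c.com}
Op 9: insert a.com -> 10.0.0.6 (expiry=28+6=34). clock=28
Op 10: insert b.com -> 10.0.0.7 (expiry=28+6=34). clock=28
Op 11: insert b.com -> 10.0.0.6 (expiry=28+5=33). clock=28
Op 12: tick 7 -> clock=35. purged={a.com,b.com}
Op 13: insert c.com -> 10.0.0.7 (expiry=35+3=38). clock=35
Op 14: insert c.com -> 10.0.0.1 (expiry=35+9=44). clock=35
Op 15: tick 4 -> clock=39.
Op 16: tick 2 -> clock=41.
Op 17: insert b.com -> 10.0.0.3 (expiry=41+6=47). clock=41
Op 18: tick 6 -> clock=47. purged={b.com,c.com}
Op 19: tick 3 -> clock=50.
Op 20: tick 4 -> clock=54.
Op 21: insert c.com -> 10.0.0.4 (expiry=54+7=61). clock=54
Op 22: tick 8 -> clock=62. purged={c.com}
Op 23: insert a.com -> 10.0.0.6 (expiry=62+3=65). clock=62
Op 24: insert b.com -> 10.0.0.4 (expiry=62+6=68). clock=62
Op 25: tick 5 -> clock=67. purged={a.com}
Op 26: tick 4 -> clock=71. purged={b.com}
Op 27: insert c.com -> 10.0.0.2 (expiry=71+3=74). clock=71
lookup b.com: not in cache (expired or never inserted)

Answer: NXDOMAIN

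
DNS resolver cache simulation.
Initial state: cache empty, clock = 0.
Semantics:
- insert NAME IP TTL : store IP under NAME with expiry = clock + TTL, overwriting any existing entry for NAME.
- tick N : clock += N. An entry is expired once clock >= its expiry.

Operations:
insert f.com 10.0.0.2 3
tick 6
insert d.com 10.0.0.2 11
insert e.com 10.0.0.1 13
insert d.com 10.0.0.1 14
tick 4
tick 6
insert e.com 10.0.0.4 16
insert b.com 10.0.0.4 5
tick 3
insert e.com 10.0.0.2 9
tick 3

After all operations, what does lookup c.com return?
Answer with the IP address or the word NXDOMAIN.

Op 1: insert f.com -> 10.0.0.2 (expiry=0+3=3). clock=0
Op 2: tick 6 -> clock=6. purged={f.com}
Op 3: insert d.com -> 10.0.0.2 (expiry=6+11=17). clock=6
Op 4: insert e.com -> 10.0.0.1 (expiry=6+13=19). clock=6
Op 5: insert d.com -> 10.0.0.1 (expiry=6+14=20). clock=6
Op 6: tick 4 -> clock=10.
Op 7: tick 6 -> clock=16.
Op 8: insert e.com -> 10.0.0.4 (expiry=16+16=32). clock=16
Op 9: insert b.com -> 10.0.0.4 (expiry=16+5=21). clock=16
Op 10: tick 3 -> clock=19.
Op 11: insert e.com -> 10.0.0.2 (expiry=19+9=28). clock=19
Op 12: tick 3 -> clock=22. purged={b.com,d.com}
lookup c.com: not in cache (expired or never inserted)

Answer: NXDOMAIN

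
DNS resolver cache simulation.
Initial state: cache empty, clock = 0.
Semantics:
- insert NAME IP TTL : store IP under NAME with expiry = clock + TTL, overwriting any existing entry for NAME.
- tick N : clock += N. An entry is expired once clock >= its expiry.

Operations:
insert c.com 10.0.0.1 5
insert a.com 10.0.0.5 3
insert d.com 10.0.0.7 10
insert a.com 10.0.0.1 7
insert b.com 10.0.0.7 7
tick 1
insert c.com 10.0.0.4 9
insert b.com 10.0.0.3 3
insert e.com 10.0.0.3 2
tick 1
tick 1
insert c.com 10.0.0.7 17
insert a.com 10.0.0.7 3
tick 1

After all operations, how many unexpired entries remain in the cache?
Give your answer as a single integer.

Op 1: insert c.com -> 10.0.0.1 (expiry=0+5=5). clock=0
Op 2: insert a.com -> 10.0.0.5 (expiry=0+3=3). clock=0
Op 3: insert d.com -> 10.0.0.7 (expiry=0+10=10). clock=0
Op 4: insert a.com -> 10.0.0.1 (expiry=0+7=7). clock=0
Op 5: insert b.com -> 10.0.0.7 (expiry=0+7=7). clock=0
Op 6: tick 1 -> clock=1.
Op 7: insert c.com -> 10.0.0.4 (expiry=1+9=10). clock=1
Op 8: insert b.com -> 10.0.0.3 (expiry=1+3=4). clock=1
Op 9: insert e.com -> 10.0.0.3 (expiry=1+2=3). clock=1
Op 10: tick 1 -> clock=2.
Op 11: tick 1 -> clock=3. purged={e.com}
Op 12: insert c.com -> 10.0.0.7 (expiry=3+17=20). clock=3
Op 13: insert a.com -> 10.0.0.7 (expiry=3+3=6). clock=3
Op 14: tick 1 -> clock=4. purged={b.com}
Final cache (unexpired): {a.com,c.com,d.com} -> size=3

Answer: 3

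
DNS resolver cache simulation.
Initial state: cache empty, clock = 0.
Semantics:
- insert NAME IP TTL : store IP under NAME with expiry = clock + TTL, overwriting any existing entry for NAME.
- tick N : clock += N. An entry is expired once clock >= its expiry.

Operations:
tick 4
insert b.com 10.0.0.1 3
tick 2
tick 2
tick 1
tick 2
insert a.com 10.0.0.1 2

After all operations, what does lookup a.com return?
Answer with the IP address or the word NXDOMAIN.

Answer: 10.0.0.1

Derivation:
Op 1: tick 4 -> clock=4.
Op 2: insert b.com -> 10.0.0.1 (expiry=4+3=7). clock=4
Op 3: tick 2 -> clock=6.
Op 4: tick 2 -> clock=8. purged={b.com}
Op 5: tick 1 -> clock=9.
Op 6: tick 2 -> clock=11.
Op 7: insert a.com -> 10.0.0.1 (expiry=11+2=13). clock=11
lookup a.com: present, ip=10.0.0.1 expiry=13 > clock=11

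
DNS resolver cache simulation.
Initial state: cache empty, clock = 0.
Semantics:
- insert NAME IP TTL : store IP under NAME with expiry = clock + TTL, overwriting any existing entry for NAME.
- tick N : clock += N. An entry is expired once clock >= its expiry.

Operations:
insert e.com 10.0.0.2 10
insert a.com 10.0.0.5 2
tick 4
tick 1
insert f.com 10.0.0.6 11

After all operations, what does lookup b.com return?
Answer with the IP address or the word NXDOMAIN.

Op 1: insert e.com -> 10.0.0.2 (expiry=0+10=10). clock=0
Op 2: insert a.com -> 10.0.0.5 (expiry=0+2=2). clock=0
Op 3: tick 4 -> clock=4. purged={a.com}
Op 4: tick 1 -> clock=5.
Op 5: insert f.com -> 10.0.0.6 (expiry=5+11=16). clock=5
lookup b.com: not in cache (expired or never inserted)

Answer: NXDOMAIN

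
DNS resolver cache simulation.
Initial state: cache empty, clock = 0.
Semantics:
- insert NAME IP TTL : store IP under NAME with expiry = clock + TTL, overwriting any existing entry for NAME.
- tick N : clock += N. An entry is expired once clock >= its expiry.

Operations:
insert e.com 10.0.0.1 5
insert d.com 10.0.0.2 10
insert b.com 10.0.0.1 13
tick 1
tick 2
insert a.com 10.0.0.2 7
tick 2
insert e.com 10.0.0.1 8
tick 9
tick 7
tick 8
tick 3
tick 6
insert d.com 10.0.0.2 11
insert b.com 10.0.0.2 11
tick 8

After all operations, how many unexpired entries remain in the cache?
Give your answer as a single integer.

Answer: 2

Derivation:
Op 1: insert e.com -> 10.0.0.1 (expiry=0+5=5). clock=0
Op 2: insert d.com -> 10.0.0.2 (expiry=0+10=10). clock=0
Op 3: insert b.com -> 10.0.0.1 (expiry=0+13=13). clock=0
Op 4: tick 1 -> clock=1.
Op 5: tick 2 -> clock=3.
Op 6: insert a.com -> 10.0.0.2 (expiry=3+7=10). clock=3
Op 7: tick 2 -> clock=5. purged={e.com}
Op 8: insert e.com -> 10.0.0.1 (expiry=5+8=13). clock=5
Op 9: tick 9 -> clock=14. purged={a.com,b.com,d.com,e.com}
Op 10: tick 7 -> clock=21.
Op 11: tick 8 -> clock=29.
Op 12: tick 3 -> clock=32.
Op 13: tick 6 -> clock=38.
Op 14: insert d.com -> 10.0.0.2 (expiry=38+11=49). clock=38
Op 15: insert b.com -> 10.0.0.2 (expiry=38+11=49). clock=38
Op 16: tick 8 -> clock=46.
Final cache (unexpired): {b.com,d.com} -> size=2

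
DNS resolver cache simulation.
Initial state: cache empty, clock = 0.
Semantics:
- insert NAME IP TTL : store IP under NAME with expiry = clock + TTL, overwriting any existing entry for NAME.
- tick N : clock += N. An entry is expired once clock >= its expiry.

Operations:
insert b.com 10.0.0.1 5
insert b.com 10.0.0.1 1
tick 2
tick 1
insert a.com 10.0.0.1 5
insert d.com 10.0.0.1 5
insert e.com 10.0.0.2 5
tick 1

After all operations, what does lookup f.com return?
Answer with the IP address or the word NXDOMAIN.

Op 1: insert b.com -> 10.0.0.1 (expiry=0+5=5). clock=0
Op 2: insert b.com -> 10.0.0.1 (expiry=0+1=1). clock=0
Op 3: tick 2 -> clock=2. purged={b.com}
Op 4: tick 1 -> clock=3.
Op 5: insert a.com -> 10.0.0.1 (expiry=3+5=8). clock=3
Op 6: insert d.com -> 10.0.0.1 (expiry=3+5=8). clock=3
Op 7: insert e.com -> 10.0.0.2 (expiry=3+5=8). clock=3
Op 8: tick 1 -> clock=4.
lookup f.com: not in cache (expired or never inserted)

Answer: NXDOMAIN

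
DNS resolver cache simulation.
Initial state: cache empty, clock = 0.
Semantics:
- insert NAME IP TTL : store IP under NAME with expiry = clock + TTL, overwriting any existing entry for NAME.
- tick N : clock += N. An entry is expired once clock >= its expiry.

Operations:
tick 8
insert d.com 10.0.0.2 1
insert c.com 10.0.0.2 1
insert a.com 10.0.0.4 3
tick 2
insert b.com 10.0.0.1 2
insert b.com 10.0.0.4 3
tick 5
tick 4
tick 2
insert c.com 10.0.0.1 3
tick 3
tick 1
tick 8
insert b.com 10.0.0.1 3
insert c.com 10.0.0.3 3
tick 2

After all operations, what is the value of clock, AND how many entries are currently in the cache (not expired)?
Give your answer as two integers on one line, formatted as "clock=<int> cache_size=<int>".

Op 1: tick 8 -> clock=8.
Op 2: insert d.com -> 10.0.0.2 (expiry=8+1=9). clock=8
Op 3: insert c.com -> 10.0.0.2 (expiry=8+1=9). clock=8
Op 4: insert a.com -> 10.0.0.4 (expiry=8+3=11). clock=8
Op 5: tick 2 -> clock=10. purged={c.com,d.com}
Op 6: insert b.com -> 10.0.0.1 (expiry=10+2=12). clock=10
Op 7: insert b.com -> 10.0.0.4 (expiry=10+3=13). clock=10
Op 8: tick 5 -> clock=15. purged={a.com,b.com}
Op 9: tick 4 -> clock=19.
Op 10: tick 2 -> clock=21.
Op 11: insert c.com -> 10.0.0.1 (expiry=21+3=24). clock=21
Op 12: tick 3 -> clock=24. purged={c.com}
Op 13: tick 1 -> clock=25.
Op 14: tick 8 -> clock=33.
Op 15: insert b.com -> 10.0.0.1 (expiry=33+3=36). clock=33
Op 16: insert c.com -> 10.0.0.3 (expiry=33+3=36). clock=33
Op 17: tick 2 -> clock=35.
Final clock = 35
Final cache (unexpired): {b.com,c.com} -> size=2

Answer: clock=35 cache_size=2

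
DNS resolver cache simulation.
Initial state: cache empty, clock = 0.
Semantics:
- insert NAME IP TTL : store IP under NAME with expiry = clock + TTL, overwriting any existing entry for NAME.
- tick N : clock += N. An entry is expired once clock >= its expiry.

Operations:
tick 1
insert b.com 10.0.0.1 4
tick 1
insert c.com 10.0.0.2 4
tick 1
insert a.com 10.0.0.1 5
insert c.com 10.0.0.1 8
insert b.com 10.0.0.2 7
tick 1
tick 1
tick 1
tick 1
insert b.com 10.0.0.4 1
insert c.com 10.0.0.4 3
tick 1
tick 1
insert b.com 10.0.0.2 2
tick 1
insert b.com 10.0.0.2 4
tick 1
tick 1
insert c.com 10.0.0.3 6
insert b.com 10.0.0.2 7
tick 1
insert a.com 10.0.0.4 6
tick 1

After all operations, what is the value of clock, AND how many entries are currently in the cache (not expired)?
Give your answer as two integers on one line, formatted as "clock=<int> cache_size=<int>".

Op 1: tick 1 -> clock=1.
Op 2: insert b.com -> 10.0.0.1 (expiry=1+4=5). clock=1
Op 3: tick 1 -> clock=2.
Op 4: insert c.com -> 10.0.0.2 (expiry=2+4=6). clock=2
Op 5: tick 1 -> clock=3.
Op 6: insert a.com -> 10.0.0.1 (expiry=3+5=8). clock=3
Op 7: insert c.com -> 10.0.0.1 (expiry=3+8=11). clock=3
Op 8: insert b.com -> 10.0.0.2 (expiry=3+7=10). clock=3
Op 9: tick 1 -> clock=4.
Op 10: tick 1 -> clock=5.
Op 11: tick 1 -> clock=6.
Op 12: tick 1 -> clock=7.
Op 13: insert b.com -> 10.0.0.4 (expiry=7+1=8). clock=7
Op 14: insert c.com -> 10.0.0.4 (expiry=7+3=10). clock=7
Op 15: tick 1 -> clock=8. purged={a.com,b.com}
Op 16: tick 1 -> clock=9.
Op 17: insert b.com -> 10.0.0.2 (expiry=9+2=11). clock=9
Op 18: tick 1 -> clock=10. purged={c.com}
Op 19: insert b.com -> 10.0.0.2 (expiry=10+4=14). clock=10
Op 20: tick 1 -> clock=11.
Op 21: tick 1 -> clock=12.
Op 22: insert c.com -> 10.0.0.3 (expiry=12+6=18). clock=12
Op 23: insert b.com -> 10.0.0.2 (expiry=12+7=19). clock=12
Op 24: tick 1 -> clock=13.
Op 25: insert a.com -> 10.0.0.4 (expiry=13+6=19). clock=13
Op 26: tick 1 -> clock=14.
Final clock = 14
Final cache (unexpired): {a.com,b.com,c.com} -> size=3

Answer: clock=14 cache_size=3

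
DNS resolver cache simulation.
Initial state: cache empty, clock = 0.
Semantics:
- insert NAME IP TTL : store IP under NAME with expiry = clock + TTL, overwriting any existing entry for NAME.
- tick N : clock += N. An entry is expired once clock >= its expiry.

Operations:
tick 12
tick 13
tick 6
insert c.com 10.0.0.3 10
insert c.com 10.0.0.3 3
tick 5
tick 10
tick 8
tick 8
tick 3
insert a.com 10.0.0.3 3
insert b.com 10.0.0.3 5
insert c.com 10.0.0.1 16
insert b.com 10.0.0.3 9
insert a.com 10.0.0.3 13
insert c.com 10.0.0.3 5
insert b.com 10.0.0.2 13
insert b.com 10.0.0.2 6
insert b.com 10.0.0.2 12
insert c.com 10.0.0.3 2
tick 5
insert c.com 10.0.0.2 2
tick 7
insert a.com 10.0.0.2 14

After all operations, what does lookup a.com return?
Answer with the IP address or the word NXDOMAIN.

Op 1: tick 12 -> clock=12.
Op 2: tick 13 -> clock=25.
Op 3: tick 6 -> clock=31.
Op 4: insert c.com -> 10.0.0.3 (expiry=31+10=41). clock=31
Op 5: insert c.com -> 10.0.0.3 (expiry=31+3=34). clock=31
Op 6: tick 5 -> clock=36. purged={c.com}
Op 7: tick 10 -> clock=46.
Op 8: tick 8 -> clock=54.
Op 9: tick 8 -> clock=62.
Op 10: tick 3 -> clock=65.
Op 11: insert a.com -> 10.0.0.3 (expiry=65+3=68). clock=65
Op 12: insert b.com -> 10.0.0.3 (expiry=65+5=70). clock=65
Op 13: insert c.com -> 10.0.0.1 (expiry=65+16=81). clock=65
Op 14: insert b.com -> 10.0.0.3 (expiry=65+9=74). clock=65
Op 15: insert a.com -> 10.0.0.3 (expiry=65+13=78). clock=65
Op 16: insert c.com -> 10.0.0.3 (expiry=65+5=70). clock=65
Op 17: insert b.com -> 10.0.0.2 (expiry=65+13=78). clock=65
Op 18: insert b.com -> 10.0.0.2 (expiry=65+6=71). clock=65
Op 19: insert b.com -> 10.0.0.2 (expiry=65+12=77). clock=65
Op 20: insert c.com -> 10.0.0.3 (expiry=65+2=67). clock=65
Op 21: tick 5 -> clock=70. purged={c.com}
Op 22: insert c.com -> 10.0.0.2 (expiry=70+2=72). clock=70
Op 23: tick 7 -> clock=77. purged={b.com,c.com}
Op 24: insert a.com -> 10.0.0.2 (expiry=77+14=91). clock=77
lookup a.com: present, ip=10.0.0.2 expiry=91 > clock=77

Answer: 10.0.0.2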